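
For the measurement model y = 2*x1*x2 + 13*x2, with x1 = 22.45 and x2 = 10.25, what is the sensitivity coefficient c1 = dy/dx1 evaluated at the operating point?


y = 2*x1*x2 + 13*x2
dy/dx1 = 2*x2
Evaluate at x2 = 10.25: c1 = 2 * 10.25
c1 = 20.5000

20.5000


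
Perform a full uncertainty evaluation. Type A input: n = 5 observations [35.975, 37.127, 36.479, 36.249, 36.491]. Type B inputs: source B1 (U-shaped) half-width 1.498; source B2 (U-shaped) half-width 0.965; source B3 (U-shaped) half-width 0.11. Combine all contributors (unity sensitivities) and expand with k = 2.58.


mean = (35.975 + 37.127 + 36.479 + 36.249 + 36.491) / 5 = 36.4642
s = sqrt(sum((x - mean)^2)/(n-1)) = 0.42598967
u_A = s / sqrt(n) = 0.42598967 / sqrt(5) = 0.19050837
u_B1 = 1.498 / sqrt(2) = 1.059246
u_B2 = 0.965 / sqrt(2) = 0.68235804
u_B3 = 0.11 / sqrt(2) = 0.077781746
uc = sqrt(0.19050837^2 + 1.059246^2 + 0.68235804^2 + 0.077781746^2) = 1.2766981
U = k * uc = 2.58 * 1.2766981
U = 3.2939

3.2939


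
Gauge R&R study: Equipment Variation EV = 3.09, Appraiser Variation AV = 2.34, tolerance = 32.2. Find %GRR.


GRR = sqrt(EV^2 + AV^2) = sqrt(3.09^2 + 2.34^2) = 3.8760418
%GRR = GRR / tol * 100 = 3.8760418 / 32.2 * 100
%GRR = 12.0374

12.0374


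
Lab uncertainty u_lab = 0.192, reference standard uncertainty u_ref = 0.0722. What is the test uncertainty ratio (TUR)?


TUR = u_lab / u_ref
= 0.192 / 0.0722
= 2.6593

2.6593


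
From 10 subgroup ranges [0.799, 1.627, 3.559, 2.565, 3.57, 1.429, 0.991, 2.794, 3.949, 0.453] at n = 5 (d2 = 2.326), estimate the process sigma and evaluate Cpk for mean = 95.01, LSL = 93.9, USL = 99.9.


R_bar = (0.799 + 1.627 + 3.559 + 2.565 + 3.57 + 1.429 + 0.991 + 2.794 + 3.949 + 0.453) / 10 = 2.1736
sigma = R_bar / d2 = 2.1736 / 2.326 = 0.93447979
Cp = (USL - LSL)/(6*sigma) = (99.9 - 93.9)/(6*0.93447979) = 1.0701
Cpu = (99.9 - 95.01)/(3*0.93447979) = 1.7443
Cpl = (95.01 - 93.9)/(3*0.93447979) = 0.3959
Cpk = min(Cpu, Cpl) = 0.3959

0.3959


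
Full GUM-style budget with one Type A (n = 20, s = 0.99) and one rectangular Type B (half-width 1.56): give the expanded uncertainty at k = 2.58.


u_A = s / sqrt(n) = 0.99 / sqrt(20) = 0.22137073
u_B = half_width / sqrt(3) = 1.56 / sqrt(3) = 0.90066642
uc = sqrt(u_A^2 + u_B^2) = sqrt(0.22137073^2 + 0.90066642^2) = 0.92747237
U = k * uc = 2.58 * 0.92747237
U = 2.3929

2.3929


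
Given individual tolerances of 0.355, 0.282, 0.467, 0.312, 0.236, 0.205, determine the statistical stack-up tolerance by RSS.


RSS = sqrt(0.355^2 + 0.282^2 + 0.467^2 + 0.312^2 + 0.236^2 + 0.205^2)
= sqrt(0.618703)
= 0.7866

0.7866


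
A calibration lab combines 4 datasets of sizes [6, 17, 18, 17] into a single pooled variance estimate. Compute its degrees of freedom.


nu = sum_i (n_i - 1)
nu = ((6 - 1) + (17 - 1) + (18 - 1) + (17 - 1))
nu = 5 + 16 + 17 + 16
nu = 54

54


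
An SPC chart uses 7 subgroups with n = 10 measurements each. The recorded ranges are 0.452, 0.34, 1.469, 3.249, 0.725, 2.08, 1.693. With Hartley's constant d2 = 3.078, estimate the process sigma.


R_bar = (0.452 + 0.34 + 1.469 + 3.249 + 0.725 + 2.08 + 1.693) / 7
R_bar = 10.008 / 7 = 1.4297143
sigma_hat = R_bar / d2 = 1.4297143 / 3.078 = 0.4645

0.4645


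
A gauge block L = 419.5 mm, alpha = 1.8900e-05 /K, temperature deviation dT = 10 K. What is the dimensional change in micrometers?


dL = L * alpha * dT
= 419.5 * 1.8900e-05 * 10
= 0.0792855 mm
dL_um = 0.0792855 * 1000 = 79.2855 um

79.2855


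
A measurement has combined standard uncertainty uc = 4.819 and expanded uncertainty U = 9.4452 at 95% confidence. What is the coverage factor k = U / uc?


k = U / uc
k = 9.4452 / 4.819
k = 1.96

1.96


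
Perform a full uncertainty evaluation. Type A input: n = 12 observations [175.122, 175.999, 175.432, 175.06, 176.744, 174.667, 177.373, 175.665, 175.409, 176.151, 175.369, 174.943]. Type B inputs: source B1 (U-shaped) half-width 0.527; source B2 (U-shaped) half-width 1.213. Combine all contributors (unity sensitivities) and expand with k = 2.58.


mean = (175.122 + 175.999 + 175.432 + 175.06 + 176.744 + 174.667 + 177.373 + 175.665 + 175.409 + 176.151 + 175.369 + 174.943) / 12 = 175.6611667
s = sqrt(sum((x - mean)^2)/(n-1)) = 0.78709383
u_A = s / sqrt(n) = 0.78709383 / sqrt(12) = 0.22721442
u_B1 = 0.527 / sqrt(2) = 0.37264527
u_B2 = 1.213 / sqrt(2) = 0.85772053
uc = sqrt(0.22721442^2 + 0.37264527^2 + 0.85772053^2) = 0.96238007
U = k * uc = 2.58 * 0.96238007
U = 2.4829

2.4829


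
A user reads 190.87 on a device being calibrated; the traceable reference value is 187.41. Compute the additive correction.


Correction = standard - reading
= 187.41 - 190.87
= -3.4600

-3.4600


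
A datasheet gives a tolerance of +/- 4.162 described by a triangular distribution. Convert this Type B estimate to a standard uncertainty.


u_B = half_width / sqrt(6)
u_B = 4.162 / 2.4494897
u_B = 1.6991

1.6991


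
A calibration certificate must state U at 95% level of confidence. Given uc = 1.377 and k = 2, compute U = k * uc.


U = k * uc
U = 2 * 1.377
U = 2.7540

2.7540


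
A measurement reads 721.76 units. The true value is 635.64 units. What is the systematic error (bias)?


Systematic error = measured - true
= 721.76 - 635.64
= 86.1200

86.1200


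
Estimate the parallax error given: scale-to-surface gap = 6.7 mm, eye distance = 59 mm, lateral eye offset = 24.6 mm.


error = h * offset / d
= 6.7 * 24.6 / 59
= 2.7936

2.7936


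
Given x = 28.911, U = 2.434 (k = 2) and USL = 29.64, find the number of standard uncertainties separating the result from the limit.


u = U / k = 2.434 / 2 = 1.217
margin = |USL - x| = |29.64 - 28.911| = 0.729
z = margin / u = 0.729 / 1.217
z = 0.5990

0.5990


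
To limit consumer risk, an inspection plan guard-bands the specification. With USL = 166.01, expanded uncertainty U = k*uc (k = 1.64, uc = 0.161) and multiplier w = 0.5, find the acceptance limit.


U = k * uc = 1.64 * 0.161 = 0.26404
guard band g = w * U = 0.5 * 0.26404 = 0.13202
AL = USL - g = 166.01 - 0.13202
AL = 165.8780

165.8780


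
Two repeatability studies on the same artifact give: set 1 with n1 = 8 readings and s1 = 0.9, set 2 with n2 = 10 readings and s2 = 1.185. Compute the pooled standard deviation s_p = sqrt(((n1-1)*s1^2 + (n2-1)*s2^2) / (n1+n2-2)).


s_p = sqrt(((n1-1)*s1^2 + (n2-1)*s2^2) / (n1+n2-2))
numerator = (8-1)*0.9^2 + (10-1)*1.185^2 = 5.67 + 12.638025 = 18.308025
denominator = 8 + 10 - 2 = 16
s_p^2 = 18.308025 / 16 = 1.1442516
s_p = sqrt(1.1442516) = 1.0697

1.0697


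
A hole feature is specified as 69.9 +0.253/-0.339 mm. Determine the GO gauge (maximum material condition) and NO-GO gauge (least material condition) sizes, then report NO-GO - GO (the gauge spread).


GO = nominal - lower_tol (smallest hole = maximum material condition)
GO = 69.9 - 0.339 = 69.561
NO-GO = nominal + upper_tol (largest hole = least material condition)
NO-GO = 69.9 + 0.253 = 70.153
spread = NO-GO - GO = 70.153 - 69.561 = 0.5920

0.5920


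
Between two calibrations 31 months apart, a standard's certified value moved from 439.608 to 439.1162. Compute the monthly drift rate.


rate = (v2 - v1) / months
= (439.1162 - 439.608) / 31
= -0.4918 / 31
= -0.0159

-0.0159


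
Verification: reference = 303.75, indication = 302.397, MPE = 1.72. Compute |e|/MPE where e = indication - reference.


e = indication - reference = 302.397 - 303.75 = -1.3530
|e| = 1.3530
ratio = |e| / MPE = 1.3530 / 1.72
ratio = 0.7866

0.7866


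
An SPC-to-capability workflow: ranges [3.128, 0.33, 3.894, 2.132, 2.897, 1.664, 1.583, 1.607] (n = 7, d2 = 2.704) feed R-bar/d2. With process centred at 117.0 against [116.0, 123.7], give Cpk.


R_bar = (3.128 + 0.33 + 3.894 + 2.132 + 2.897 + 1.664 + 1.583 + 1.607) / 8 = 2.154375
sigma = R_bar / d2 = 2.154375 / 2.704 = 0.79673632
Cp = (USL - LSL)/(6*sigma) = (123.7 - 116.0)/(6*0.79673632) = 1.6107
Cpu = (123.7 - 117.0)/(3*0.79673632) = 2.8031
Cpl = (117.0 - 116.0)/(3*0.79673632) = 0.4184
Cpk = min(Cpu, Cpl) = 0.4184

0.4184


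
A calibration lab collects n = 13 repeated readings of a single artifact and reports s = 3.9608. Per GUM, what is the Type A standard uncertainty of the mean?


u_A = s / sqrt(n)
u_A = 3.9608 / sqrt(13)
u_A = 3.9608 / 3.6055513
u_A = 1.0985

1.0985


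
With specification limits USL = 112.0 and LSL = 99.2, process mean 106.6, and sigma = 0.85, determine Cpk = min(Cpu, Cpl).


Cpu = (USL - mean) / (3*sigma) = (112.0 - 106.6) / (3*0.85) = 2.1176
Cpl = (mean - LSL) / (3*sigma) = (106.6 - 99.2) / (3*0.85) = 2.9020
Cpk = min(Cpu, Cpl) = 2.1176

2.1176


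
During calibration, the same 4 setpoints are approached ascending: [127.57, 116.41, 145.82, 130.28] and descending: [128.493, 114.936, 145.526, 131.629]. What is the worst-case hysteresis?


|127.57 - 128.493| = 0.9230
|116.41 - 114.936| = 1.4740
|145.82 - 145.526| = 0.2940
|130.28 - 131.629| = 1.3490
hysteresis = max(diffs) = 1.4740

1.4740


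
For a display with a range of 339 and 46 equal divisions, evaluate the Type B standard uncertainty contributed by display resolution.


resolution = range / divisions
resolution = 339 / 46 = 7.3695652
u_res = resolution / (2*sqrt(3))
u_res = 7.3695652 / 3.4641016
u_res = 2.1274

2.1274


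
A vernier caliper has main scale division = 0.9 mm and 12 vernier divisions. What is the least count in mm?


LC = MSD / n_div
= 0.9 / 12
= 0.0750

0.0750


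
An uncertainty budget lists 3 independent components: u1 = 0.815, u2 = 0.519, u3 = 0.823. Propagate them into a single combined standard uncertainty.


uc = sqrt(0.815^2 + 0.519^2 + 0.823^2)
uc = sqrt(1.610915)
uc = 1.2692

1.2692


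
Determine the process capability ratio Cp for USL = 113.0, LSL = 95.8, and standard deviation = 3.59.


Cp = (USL - LSL) / (6 * sigma)
= (113.0 - 95.8) / (6 * 3.59)
= 17.2000 / 21.5400
= 0.7985

0.7985


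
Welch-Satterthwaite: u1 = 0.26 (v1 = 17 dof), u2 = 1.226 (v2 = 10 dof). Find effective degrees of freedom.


uc = sqrt(u1^2 + u2^2) = sqrt(0.26^2 + 1.226^2) = 1.2532661
v_eff = uc^4 / (u1^4/v1 + u2^4/v2)
= 1.2532661^4 / (0.26^4/17 + 1.226^4/10)
= 2.4670228 / 0.22619256
v_eff = 10.9067

10.9067


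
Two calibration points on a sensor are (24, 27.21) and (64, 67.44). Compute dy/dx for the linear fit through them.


slope = (y2 - y1) / (x2 - x1)
= (67.44 - 27.21) / (64 - 24)
= 40.2300 / 40
= 1.0057

1.0057


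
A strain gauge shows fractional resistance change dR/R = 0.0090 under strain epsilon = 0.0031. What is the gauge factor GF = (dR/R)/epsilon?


GF = (dR/R) / epsilon
= 0.0090 / 0.0031
= 2.9032

2.9032


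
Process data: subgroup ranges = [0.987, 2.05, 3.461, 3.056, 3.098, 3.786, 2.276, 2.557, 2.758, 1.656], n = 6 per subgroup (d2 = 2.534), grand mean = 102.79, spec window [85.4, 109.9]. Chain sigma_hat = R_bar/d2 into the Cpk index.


R_bar = (0.987 + 2.05 + 3.461 + 3.056 + 3.098 + 3.786 + 2.276 + 2.557 + 2.758 + 1.656) / 10 = 2.5685
sigma = R_bar / d2 = 2.5685 / 2.534 = 1.0136148
Cp = (USL - LSL)/(6*sigma) = (109.9 - 85.4)/(6*1.0136148) = 4.0285
Cpu = (109.9 - 102.79)/(3*1.0136148) = 2.3382
Cpl = (102.79 - 85.4)/(3*1.0136148) = 5.7188
Cpk = min(Cpu, Cpl) = 2.3382

2.3382


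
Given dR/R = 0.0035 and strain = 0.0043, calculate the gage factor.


GF = (dR/R) / epsilon
= 0.0035 / 0.0043
= 0.8140

0.8140


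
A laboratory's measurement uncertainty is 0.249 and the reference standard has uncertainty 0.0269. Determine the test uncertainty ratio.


TUR = u_lab / u_ref
= 0.249 / 0.0269
= 9.2565

9.2565


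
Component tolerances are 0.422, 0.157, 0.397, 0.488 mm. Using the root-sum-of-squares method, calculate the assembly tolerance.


RSS = sqrt(0.422^2 + 0.157^2 + 0.397^2 + 0.488^2)
= sqrt(0.598486)
= 0.7736

0.7736


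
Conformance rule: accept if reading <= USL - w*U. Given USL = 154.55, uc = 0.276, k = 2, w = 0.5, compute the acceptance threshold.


U = k * uc = 2 * 0.276 = 0.552
guard band g = w * U = 0.5 * 0.552 = 0.276
AL = USL - g = 154.55 - 0.276
AL = 154.2740

154.2740


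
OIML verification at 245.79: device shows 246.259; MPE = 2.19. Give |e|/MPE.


e = indication - reference = 246.259 - 245.79 = 0.4690
|e| = 0.4690
ratio = |e| / MPE = 0.4690 / 2.19
ratio = 0.2142

0.2142


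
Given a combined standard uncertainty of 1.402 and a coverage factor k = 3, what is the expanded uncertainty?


U = k * uc
U = 3 * 1.402
U = 4.2060

4.2060


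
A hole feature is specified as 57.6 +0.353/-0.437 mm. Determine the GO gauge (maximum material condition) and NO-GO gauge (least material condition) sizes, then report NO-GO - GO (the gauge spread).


GO = nominal - lower_tol (smallest hole = maximum material condition)
GO = 57.6 - 0.437 = 57.163
NO-GO = nominal + upper_tol (largest hole = least material condition)
NO-GO = 57.6 + 0.353 = 57.953
spread = NO-GO - GO = 57.953 - 57.163 = 0.7900

0.7900


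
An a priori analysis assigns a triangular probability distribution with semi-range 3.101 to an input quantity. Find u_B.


u_B = half_width / sqrt(6)
u_B = 3.101 / 2.4494897
u_B = 1.2660

1.2660


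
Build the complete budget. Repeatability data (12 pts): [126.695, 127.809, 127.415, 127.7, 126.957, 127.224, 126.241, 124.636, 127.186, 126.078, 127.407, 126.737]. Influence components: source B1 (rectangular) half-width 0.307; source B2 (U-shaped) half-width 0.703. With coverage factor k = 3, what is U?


mean = (126.695 + 127.809 + 127.415 + 127.7 + 126.957 + 127.224 + 126.241 + 124.636 + 127.186 + 126.078 + 127.407 + 126.737) / 12 = 126.8404167
s = sqrt(sum((x - mean)^2)/(n-1)) = 0.87595293
u_A = s / sqrt(n) = 0.87595293 / sqrt(12) = 0.25286583
u_B1 = 0.307 / sqrt(3) = 0.17724653
u_B2 = 0.703 / sqrt(2) = 0.49709607
uc = sqrt(0.25286583^2 + 0.17724653^2 + 0.49709607^2) = 0.5852025
U = k * uc = 3 * 0.5852025
U = 1.7556

1.7556


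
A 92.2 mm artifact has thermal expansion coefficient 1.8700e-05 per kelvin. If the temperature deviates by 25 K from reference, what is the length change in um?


dL = L * alpha * dT
= 92.2 * 1.8700e-05 * 25
= 0.0431035 mm
dL_um = 0.0431035 * 1000 = 43.1035 um

43.1035


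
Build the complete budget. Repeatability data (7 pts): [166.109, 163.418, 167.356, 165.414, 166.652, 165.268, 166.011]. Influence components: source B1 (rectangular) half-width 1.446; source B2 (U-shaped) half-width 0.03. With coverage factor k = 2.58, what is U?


mean = (166.109 + 163.418 + 167.356 + 165.414 + 166.652 + 165.268 + 166.011) / 7 = 165.7468571
s = sqrt(sum((x - mean)^2)/(n-1)) = 1.2498811
u_A = s / sqrt(n) = 1.2498811 / sqrt(7) = 0.47241065
u_B1 = 1.446 / sqrt(3) = 0.83484849
u_B2 = 0.03 / sqrt(2) = 0.021213203
uc = sqrt(0.47241065^2 + 0.83484849^2 + 0.021213203^2) = 0.95947581
U = k * uc = 2.58 * 0.95947581
U = 2.4754

2.4754


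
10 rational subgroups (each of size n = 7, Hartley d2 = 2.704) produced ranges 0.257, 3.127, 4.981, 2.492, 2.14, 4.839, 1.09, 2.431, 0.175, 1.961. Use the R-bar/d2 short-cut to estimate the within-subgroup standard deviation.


R_bar = (0.257 + 3.127 + 4.981 + 2.492 + 2.14 + 4.839 + 1.09 + 2.431 + 0.175 + 1.961) / 10
R_bar = 23.493 / 10 = 2.3493
sigma_hat = R_bar / d2 = 2.3493 / 2.704 = 0.8688

0.8688


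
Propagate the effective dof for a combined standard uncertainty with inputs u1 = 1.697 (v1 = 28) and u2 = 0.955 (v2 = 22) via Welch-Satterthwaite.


uc = sqrt(u1^2 + u2^2) = sqrt(1.697^2 + 0.955^2) = 1.9472632
v_eff = uc^4 / (u1^4/v1 + u2^4/v2)
= 1.9472632^4 / (1.697^4/28 + 0.955^4/22)
= 14.378005 / 0.3339979
v_eff = 43.0482

43.0482


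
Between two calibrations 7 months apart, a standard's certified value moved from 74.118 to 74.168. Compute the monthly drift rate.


rate = (v2 - v1) / months
= (74.168 - 74.118) / 7
= 0.0500 / 7
= 0.0071

0.0071


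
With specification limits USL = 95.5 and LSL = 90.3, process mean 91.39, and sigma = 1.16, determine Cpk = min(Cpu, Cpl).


Cpu = (USL - mean) / (3*sigma) = (95.5 - 91.39) / (3*1.16) = 1.1810
Cpl = (mean - LSL) / (3*sigma) = (91.39 - 90.3) / (3*1.16) = 0.3132
Cpk = min(Cpu, Cpl) = 0.3132

0.3132


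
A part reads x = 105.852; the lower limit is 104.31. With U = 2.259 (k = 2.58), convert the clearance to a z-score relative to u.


u = U / k = 2.259 / 2.58 = 0.8755814
margin = |LSL - x| = |104.31 - 105.852| = 1.542
z = margin / u = 1.542 / 0.8755814
z = 1.7611

1.7611


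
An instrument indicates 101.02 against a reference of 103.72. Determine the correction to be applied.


Correction = standard - reading
= 103.72 - 101.02
= 2.7000

2.7000


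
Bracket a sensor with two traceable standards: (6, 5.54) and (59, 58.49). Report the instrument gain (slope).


slope = (y2 - y1) / (x2 - x1)
= (58.49 - 5.54) / (59 - 6)
= 52.9500 / 53
= 0.9991

0.9991


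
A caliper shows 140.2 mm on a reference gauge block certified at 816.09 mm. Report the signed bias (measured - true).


Systematic error = measured - true
= 140.2 - 816.09
= -675.8900

-675.8900


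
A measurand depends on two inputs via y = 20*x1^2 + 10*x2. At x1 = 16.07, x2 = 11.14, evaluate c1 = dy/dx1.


y = 20*x1^2 + 10*x2
dy/dx1 = 2*20*x1
Evaluate at x1 = 16.07: c1 = 40 * 16.07
c1 = 642.8000

642.8000


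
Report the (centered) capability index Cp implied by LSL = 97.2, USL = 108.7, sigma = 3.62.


Cp = (USL - LSL) / (6 * sigma)
= (108.7 - 97.2) / (6 * 3.62)
= 11.5000 / 21.7200
= 0.5295

0.5295


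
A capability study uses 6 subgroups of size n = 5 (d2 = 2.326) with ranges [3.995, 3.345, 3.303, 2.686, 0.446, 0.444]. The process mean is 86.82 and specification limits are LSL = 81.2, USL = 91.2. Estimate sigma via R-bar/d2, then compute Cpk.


R_bar = (3.995 + 3.345 + 3.303 + 2.686 + 0.446 + 0.444) / 6 = 2.3698333
sigma = R_bar / d2 = 2.3698333 / 2.326 = 1.0188449
Cp = (USL - LSL)/(6*sigma) = (91.2 - 81.2)/(6*1.0188449) = 1.6358
Cpu = (91.2 - 86.82)/(3*1.0188449) = 1.4330
Cpl = (86.82 - 81.2)/(3*1.0188449) = 1.8387
Cpk = min(Cpu, Cpl) = 1.4330

1.4330


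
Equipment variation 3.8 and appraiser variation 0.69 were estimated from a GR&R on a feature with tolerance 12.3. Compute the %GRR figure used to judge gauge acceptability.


GRR = sqrt(EV^2 + AV^2) = sqrt(3.8^2 + 0.69^2) = 3.8621367
%GRR = GRR / tol * 100 = 3.8621367 / 12.3 * 100
%GRR = 31.3995

31.3995


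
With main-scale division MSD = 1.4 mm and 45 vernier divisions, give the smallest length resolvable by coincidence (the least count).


LC = MSD / n_div
= 1.4 / 45
= 0.0311

0.0311


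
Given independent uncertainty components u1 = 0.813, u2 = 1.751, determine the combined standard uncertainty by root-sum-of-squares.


uc = sqrt(0.813^2 + 1.751^2)
uc = sqrt(3.72697)
uc = 1.9305

1.9305


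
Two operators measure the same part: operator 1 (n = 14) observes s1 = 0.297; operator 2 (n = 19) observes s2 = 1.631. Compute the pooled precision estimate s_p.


s_p = sqrt(((n1-1)*s1^2 + (n2-1)*s2^2) / (n1+n2-2))
numerator = (14-1)*0.297^2 + (19-1)*1.631^2 = 1.146717 + 47.882898 = 49.029615
denominator = 14 + 19 - 2 = 31
s_p^2 = 49.029615 / 31 = 1.5816005
s_p = sqrt(1.5816005) = 1.2576

1.2576


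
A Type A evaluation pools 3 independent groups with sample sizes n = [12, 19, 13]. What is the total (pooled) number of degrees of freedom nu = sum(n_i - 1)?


nu = sum_i (n_i - 1)
nu = ((12 - 1) + (19 - 1) + (13 - 1))
nu = 11 + 18 + 12
nu = 41

41


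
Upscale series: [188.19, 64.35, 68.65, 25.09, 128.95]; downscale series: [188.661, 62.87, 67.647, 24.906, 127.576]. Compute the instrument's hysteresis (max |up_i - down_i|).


|188.19 - 188.661| = 0.4710
|64.35 - 62.87| = 1.4800
|68.65 - 67.647| = 1.0030
|25.09 - 24.906| = 0.1840
|128.95 - 127.576| = 1.3740
hysteresis = max(diffs) = 1.4800

1.4800


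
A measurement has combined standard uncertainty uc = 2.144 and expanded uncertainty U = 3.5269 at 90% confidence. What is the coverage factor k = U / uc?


k = U / uc
k = 3.5269 / 2.144
k = 1.645

1.645


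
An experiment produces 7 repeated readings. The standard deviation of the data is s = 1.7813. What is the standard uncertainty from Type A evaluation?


u_A = s / sqrt(n)
u_A = 1.7813 / sqrt(7)
u_A = 1.7813 / 2.6457513
u_A = 0.6733

0.6733


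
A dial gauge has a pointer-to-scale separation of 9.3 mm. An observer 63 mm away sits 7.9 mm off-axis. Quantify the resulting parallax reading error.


error = h * offset / d
= 9.3 * 7.9 / 63
= 1.1662

1.1662


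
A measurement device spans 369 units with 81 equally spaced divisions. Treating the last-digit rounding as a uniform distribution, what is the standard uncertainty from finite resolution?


resolution = range / divisions
resolution = 369 / 81 = 4.5555556
u_res = resolution / (2*sqrt(3))
u_res = 4.5555556 / 3.4641016
u_res = 1.3151

1.3151


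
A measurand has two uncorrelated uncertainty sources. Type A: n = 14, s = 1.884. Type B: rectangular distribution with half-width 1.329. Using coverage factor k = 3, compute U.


u_A = s / sqrt(n) = 1.884 / sqrt(14) = 0.50352018
u_B = half_width / sqrt(3) = 1.329 / sqrt(3) = 0.76729851
uc = sqrt(u_A^2 + u_B^2) = sqrt(0.50352018^2 + 0.76729851^2) = 0.91775791
U = k * uc = 3 * 0.91775791
U = 2.7533

2.7533


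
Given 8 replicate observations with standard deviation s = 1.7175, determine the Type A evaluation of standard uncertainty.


u_A = s / sqrt(n)
u_A = 1.7175 / sqrt(8)
u_A = 1.7175 / 2.8284271
u_A = 0.6072

0.6072


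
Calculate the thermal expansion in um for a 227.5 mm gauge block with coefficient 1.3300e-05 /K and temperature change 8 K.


dL = L * alpha * dT
= 227.5 * 1.3300e-05 * 8
= 0.0242060 mm
dL_um = 0.0242060 * 1000 = 24.2060 um

24.2060


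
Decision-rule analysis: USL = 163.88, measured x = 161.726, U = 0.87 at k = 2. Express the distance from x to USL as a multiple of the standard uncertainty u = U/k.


u = U / k = 0.87 / 2 = 0.435
margin = |USL - x| = |163.88 - 161.726| = 2.154
z = margin / u = 2.154 / 0.435
z = 4.9517

4.9517


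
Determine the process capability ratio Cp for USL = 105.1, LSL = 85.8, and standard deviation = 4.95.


Cp = (USL - LSL) / (6 * sigma)
= (105.1 - 85.8) / (6 * 4.95)
= 19.3000 / 29.7000
= 0.6498

0.6498


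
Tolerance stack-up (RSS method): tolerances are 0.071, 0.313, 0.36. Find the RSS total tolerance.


RSS = sqrt(0.071^2 + 0.313^2 + 0.36^2)
= sqrt(0.23261)
= 0.4823

0.4823


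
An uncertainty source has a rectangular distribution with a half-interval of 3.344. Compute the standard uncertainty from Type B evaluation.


u_B = half_width / sqrt(3)
u_B = 3.344 / 1.7320508
u_B = 1.9307

1.9307


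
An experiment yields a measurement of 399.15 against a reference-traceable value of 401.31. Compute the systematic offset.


Systematic error = measured - true
= 399.15 - 401.31
= -2.1600

-2.1600


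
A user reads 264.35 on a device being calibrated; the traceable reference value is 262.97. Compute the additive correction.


Correction = standard - reading
= 262.97 - 264.35
= -1.3800

-1.3800


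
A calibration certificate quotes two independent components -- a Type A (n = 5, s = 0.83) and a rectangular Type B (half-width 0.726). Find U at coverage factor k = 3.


u_A = s / sqrt(n) = 0.83 / sqrt(5) = 0.37118728
u_B = half_width / sqrt(3) = 0.726 / sqrt(3) = 0.4191563
uc = sqrt(u_A^2 + u_B^2) = sqrt(0.37118728^2 + 0.4191563^2) = 0.5598857
U = k * uc = 3 * 0.5598857
U = 1.6797

1.6797


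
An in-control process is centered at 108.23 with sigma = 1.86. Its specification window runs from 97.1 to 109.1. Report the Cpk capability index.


Cpu = (USL - mean) / (3*sigma) = (109.1 - 108.23) / (3*1.86) = 0.1559
Cpl = (mean - LSL) / (3*sigma) = (108.23 - 97.1) / (3*1.86) = 1.9946
Cpk = min(Cpu, Cpl) = 0.1559

0.1559


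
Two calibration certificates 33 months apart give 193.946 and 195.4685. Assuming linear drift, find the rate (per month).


rate = (v2 - v1) / months
= (195.4685 - 193.946) / 33
= 1.5225 / 33
= 0.0461

0.0461


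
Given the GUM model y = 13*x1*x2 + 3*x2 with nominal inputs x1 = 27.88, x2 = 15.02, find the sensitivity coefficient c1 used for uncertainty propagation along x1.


y = 13*x1*x2 + 3*x2
dy/dx1 = 13*x2
Evaluate at x2 = 15.02: c1 = 13 * 15.02
c1 = 195.2600

195.2600


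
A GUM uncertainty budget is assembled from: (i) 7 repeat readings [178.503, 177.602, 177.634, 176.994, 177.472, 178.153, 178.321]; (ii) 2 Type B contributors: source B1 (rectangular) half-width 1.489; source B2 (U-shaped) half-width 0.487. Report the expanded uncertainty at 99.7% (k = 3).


mean = (178.503 + 177.602 + 177.634 + 176.994 + 177.472 + 178.153 + 178.321) / 7 = 177.8112857
s = sqrt(sum((x - mean)^2)/(n-1)) = 0.53437618
u_A = s / sqrt(n) = 0.53437618 / sqrt(7) = 0.20197521
u_B1 = 1.489 / sqrt(3) = 0.85967455
u_B2 = 0.487 / sqrt(2) = 0.344361
uc = sqrt(0.20197521^2 + 0.85967455^2 + 0.344361^2) = 0.94784957
U = k * uc = 3 * 0.94784957
U = 2.8435

2.8435


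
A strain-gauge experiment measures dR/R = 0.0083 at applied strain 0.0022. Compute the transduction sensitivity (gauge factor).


GF = (dR/R) / epsilon
= 0.0083 / 0.0022
= 3.7727

3.7727


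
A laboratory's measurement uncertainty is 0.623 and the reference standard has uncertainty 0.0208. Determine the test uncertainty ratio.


TUR = u_lab / u_ref
= 0.623 / 0.0208
= 29.9519

29.9519


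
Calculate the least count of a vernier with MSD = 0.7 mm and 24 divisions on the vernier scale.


LC = MSD / n_div
= 0.7 / 24
= 0.0292

0.0292


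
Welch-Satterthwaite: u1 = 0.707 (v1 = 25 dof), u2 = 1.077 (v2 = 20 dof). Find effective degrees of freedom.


uc = sqrt(u1^2 + u2^2) = sqrt(0.707^2 + 1.077^2) = 1.2883237
v_eff = uc^4 / (u1^4/v1 + u2^4/v2)
= 1.2883237^4 / (0.707^4/25 + 1.077^4/20)
= 2.7548629 / 0.077265725
v_eff = 35.6544

35.6544


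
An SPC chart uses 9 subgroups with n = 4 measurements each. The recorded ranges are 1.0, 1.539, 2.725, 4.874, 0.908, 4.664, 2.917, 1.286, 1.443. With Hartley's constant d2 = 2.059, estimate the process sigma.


R_bar = (1.0 + 1.539 + 2.725 + 4.874 + 0.908 + 4.664 + 2.917 + 1.286 + 1.443) / 9
R_bar = 21.356 / 9 = 2.3728889
sigma_hat = R_bar / d2 = 2.3728889 / 2.059 = 1.1524

1.1524


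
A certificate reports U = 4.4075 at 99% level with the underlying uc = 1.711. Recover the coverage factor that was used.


k = U / uc
k = 4.4075 / 1.711
k = 2.576

2.576


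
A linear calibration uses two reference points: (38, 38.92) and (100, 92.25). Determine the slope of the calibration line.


slope = (y2 - y1) / (x2 - x1)
= (92.25 - 38.92) / (100 - 38)
= 53.3300 / 62
= 0.8602

0.8602


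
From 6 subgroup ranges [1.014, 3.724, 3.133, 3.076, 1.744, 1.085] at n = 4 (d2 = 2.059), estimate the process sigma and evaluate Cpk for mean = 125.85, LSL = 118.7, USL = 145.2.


R_bar = (1.014 + 3.724 + 3.133 + 3.076 + 1.744 + 1.085) / 6 = 2.296
sigma = R_bar / d2 = 2.296 / 2.059 = 1.1151044
Cp = (USL - LSL)/(6*sigma) = (145.2 - 118.7)/(6*1.1151044) = 3.9608
Cpu = (145.2 - 125.85)/(3*1.1151044) = 5.7842
Cpl = (125.85 - 118.7)/(3*1.1151044) = 2.1373
Cpk = min(Cpu, Cpl) = 2.1373

2.1373


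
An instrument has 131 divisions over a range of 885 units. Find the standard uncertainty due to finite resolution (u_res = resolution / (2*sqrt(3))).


resolution = range / divisions
resolution = 885 / 131 = 6.7557252
u_res = resolution / (2*sqrt(3))
u_res = 6.7557252 / 3.4641016
u_res = 1.9502

1.9502


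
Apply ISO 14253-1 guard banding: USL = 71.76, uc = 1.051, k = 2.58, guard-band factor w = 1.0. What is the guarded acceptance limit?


U = k * uc = 2.58 * 1.051 = 2.71158
guard band g = w * U = 1.0 * 2.71158 = 2.71158
AL = USL - g = 71.76 - 2.71158
AL = 69.0484

69.0484


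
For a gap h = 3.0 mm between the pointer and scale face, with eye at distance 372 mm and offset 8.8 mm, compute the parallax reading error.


error = h * offset / d
= 3.0 * 8.8 / 372
= 0.0710

0.0710


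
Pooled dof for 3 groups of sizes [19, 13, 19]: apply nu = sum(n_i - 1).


nu = sum_i (n_i - 1)
nu = ((19 - 1) + (13 - 1) + (19 - 1))
nu = 18 + 12 + 18
nu = 48

48


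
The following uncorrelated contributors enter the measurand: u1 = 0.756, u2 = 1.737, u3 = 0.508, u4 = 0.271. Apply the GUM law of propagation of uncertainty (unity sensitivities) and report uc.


uc = sqrt(0.756^2 + 1.737^2 + 0.508^2 + 0.271^2)
uc = sqrt(3.92021)
uc = 1.9800

1.9800


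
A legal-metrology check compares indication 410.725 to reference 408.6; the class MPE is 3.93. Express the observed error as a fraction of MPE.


e = indication - reference = 410.725 - 408.6 = 2.1250
|e| = 2.1250
ratio = |e| / MPE = 2.1250 / 3.93
ratio = 0.5407

0.5407


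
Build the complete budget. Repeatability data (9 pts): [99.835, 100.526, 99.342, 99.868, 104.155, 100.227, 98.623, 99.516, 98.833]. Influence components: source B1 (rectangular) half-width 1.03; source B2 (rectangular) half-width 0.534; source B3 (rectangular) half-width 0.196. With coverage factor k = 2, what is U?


mean = (99.835 + 100.526 + 99.342 + 99.868 + 104.155 + 100.227 + 98.623 + 99.516 + 98.833) / 9 = 100.1027778
s = sqrt(sum((x - mean)^2)/(n-1)) = 1.6381028
u_A = s / sqrt(n) = 1.6381028 / sqrt(9) = 0.54603427
u_B1 = 1.03 / sqrt(3) = 0.59467078
u_B2 = 0.534 / sqrt(3) = 0.30830504
u_B3 = 0.196 / sqrt(3) = 0.11316065
uc = sqrt(0.54603427^2 + 0.59467078^2 + 0.30830504^2 + 0.11316065^2) = 0.87157564
U = k * uc = 2 * 0.87157564
U = 1.7432

1.7432


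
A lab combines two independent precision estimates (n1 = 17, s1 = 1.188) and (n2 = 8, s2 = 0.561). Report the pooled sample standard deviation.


s_p = sqrt(((n1-1)*s1^2 + (n2-1)*s2^2) / (n1+n2-2))
numerator = (17-1)*1.188^2 + (8-1)*0.561^2 = 22.581504 + 2.203047 = 24.784551
denominator = 17 + 8 - 2 = 23
s_p^2 = 24.784551 / 23 = 1.0775892
s_p = sqrt(1.0775892) = 1.0381

1.0381


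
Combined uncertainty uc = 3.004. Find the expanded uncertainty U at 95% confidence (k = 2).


U = k * uc
U = 2 * 3.004
U = 6.0080

6.0080


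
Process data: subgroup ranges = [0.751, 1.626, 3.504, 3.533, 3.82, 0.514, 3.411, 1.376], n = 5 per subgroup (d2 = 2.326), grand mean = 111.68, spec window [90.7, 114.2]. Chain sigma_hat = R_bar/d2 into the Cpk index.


R_bar = (0.751 + 1.626 + 3.504 + 3.533 + 3.82 + 0.514 + 3.411 + 1.376) / 8 = 2.316875
sigma = R_bar / d2 = 2.316875 / 2.326 = 0.99607696
Cp = (USL - LSL)/(6*sigma) = (114.2 - 90.7)/(6*0.99607696) = 3.9321
Cpu = (114.2 - 111.68)/(3*0.99607696) = 0.8433
Cpl = (111.68 - 90.7)/(3*0.99607696) = 7.0209
Cpk = min(Cpu, Cpl) = 0.8433

0.8433


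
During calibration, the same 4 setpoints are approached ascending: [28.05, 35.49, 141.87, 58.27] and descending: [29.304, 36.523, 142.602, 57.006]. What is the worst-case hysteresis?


|28.05 - 29.304| = 1.2540
|35.49 - 36.523| = 1.0330
|141.87 - 142.602| = 0.7320
|58.27 - 57.006| = 1.2640
hysteresis = max(diffs) = 1.2640

1.2640


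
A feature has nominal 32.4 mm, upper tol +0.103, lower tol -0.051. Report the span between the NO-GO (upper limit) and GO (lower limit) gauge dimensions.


GO = nominal - lower_tol (smallest hole = maximum material condition)
GO = 32.4 - 0.051 = 32.349
NO-GO = nominal + upper_tol (largest hole = least material condition)
NO-GO = 32.4 + 0.103 = 32.503
spread = NO-GO - GO = 32.503 - 32.349 = 0.1540

0.1540


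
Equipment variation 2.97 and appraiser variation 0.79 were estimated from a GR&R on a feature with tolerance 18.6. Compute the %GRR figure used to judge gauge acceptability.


GRR = sqrt(EV^2 + AV^2) = sqrt(2.97^2 + 0.79^2) = 3.0732719
%GRR = GRR / tol * 100 = 3.0732719 / 18.6 * 100
%GRR = 16.5230

16.5230


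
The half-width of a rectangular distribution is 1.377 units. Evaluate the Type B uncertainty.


u_B = half_width / sqrt(3)
u_B = 1.377 / 1.7320508
u_B = 0.7950

0.7950


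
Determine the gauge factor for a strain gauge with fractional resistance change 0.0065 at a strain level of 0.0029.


GF = (dR/R) / epsilon
= 0.0065 / 0.0029
= 2.2414

2.2414


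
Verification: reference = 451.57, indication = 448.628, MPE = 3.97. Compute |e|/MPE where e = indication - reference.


e = indication - reference = 448.628 - 451.57 = -2.9420
|e| = 2.9420
ratio = |e| / MPE = 2.9420 / 3.97
ratio = 0.7411

0.7411


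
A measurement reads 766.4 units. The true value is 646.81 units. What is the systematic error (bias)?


Systematic error = measured - true
= 766.4 - 646.81
= 119.5900

119.5900


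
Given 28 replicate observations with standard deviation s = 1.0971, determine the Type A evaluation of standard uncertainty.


u_A = s / sqrt(n)
u_A = 1.0971 / sqrt(28)
u_A = 1.0971 / 5.2915026
u_A = 0.2073

0.2073


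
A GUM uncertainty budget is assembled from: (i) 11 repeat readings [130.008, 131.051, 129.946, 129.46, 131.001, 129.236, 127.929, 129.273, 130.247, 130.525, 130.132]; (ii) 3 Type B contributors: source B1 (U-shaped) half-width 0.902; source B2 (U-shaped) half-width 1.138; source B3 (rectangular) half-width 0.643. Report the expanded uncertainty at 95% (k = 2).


mean = (130.008 + 131.051 + 129.946 + 129.46 + 131.001 + 129.236 + 127.929 + 129.273 + 130.247 + 130.525 + 130.132) / 11 = 129.8916364
s = sqrt(sum((x - mean)^2)/(n-1)) = 0.89595405
u_A = s / sqrt(n) = 0.89595405 / sqrt(11) = 0.27014031
u_B1 = 0.902 / sqrt(2) = 0.63781032
u_B2 = 1.138 / sqrt(2) = 0.80468752
u_B3 = 0.643 / sqrt(3) = 0.37123622
uc = sqrt(0.27014031^2 + 0.63781032^2 + 0.80468752^2 + 0.37123622^2) = 1.1247738
U = k * uc = 2 * 1.1247738
U = 2.2495

2.2495


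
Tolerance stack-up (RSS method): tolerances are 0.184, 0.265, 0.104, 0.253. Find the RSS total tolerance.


RSS = sqrt(0.184^2 + 0.265^2 + 0.104^2 + 0.253^2)
= sqrt(0.178906)
= 0.4230

0.4230


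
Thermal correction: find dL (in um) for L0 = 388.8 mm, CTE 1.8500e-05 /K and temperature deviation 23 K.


dL = L * alpha * dT
= 388.8 * 1.8500e-05 * 23
= 0.1654344 mm
dL_um = 0.1654344 * 1000 = 165.4344 um

165.4344


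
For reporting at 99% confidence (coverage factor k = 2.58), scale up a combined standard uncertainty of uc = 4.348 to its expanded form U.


U = k * uc
U = 2.58 * 4.348
U = 11.2178

11.2178


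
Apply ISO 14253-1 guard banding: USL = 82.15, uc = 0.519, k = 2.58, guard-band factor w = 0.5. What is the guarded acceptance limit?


U = k * uc = 2.58 * 0.519 = 1.33902
guard band g = w * U = 0.5 * 1.33902 = 0.66951
AL = USL - g = 82.15 - 0.66951
AL = 81.4805

81.4805


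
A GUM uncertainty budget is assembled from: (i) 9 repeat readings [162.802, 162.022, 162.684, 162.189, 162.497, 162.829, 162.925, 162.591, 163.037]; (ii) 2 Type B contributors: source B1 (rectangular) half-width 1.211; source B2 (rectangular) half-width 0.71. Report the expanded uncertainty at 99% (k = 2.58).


mean = (162.802 + 162.022 + 162.684 + 162.189 + 162.497 + 162.829 + 162.925 + 162.591 + 163.037) / 9 = 162.6195556
s = sqrt(sum((x - mean)^2)/(n-1)) = 0.33673955
u_A = s / sqrt(n) = 0.33673955 / sqrt(9) = 0.11224652
u_B1 = 1.211 / sqrt(3) = 0.69917118
u_B2 = 0.71 / sqrt(3) = 0.40991869
uc = sqrt(0.11224652^2 + 0.69917118^2 + 0.40991869^2) = 0.81821327
U = k * uc = 2.58 * 0.81821327
U = 2.1110

2.1110


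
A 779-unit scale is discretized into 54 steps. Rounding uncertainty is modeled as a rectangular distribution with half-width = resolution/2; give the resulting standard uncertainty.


resolution = range / divisions
resolution = 779 / 54 = 14.425926
u_res = resolution / (2*sqrt(3))
u_res = 14.425926 / 3.4641016
u_res = 4.1644

4.1644


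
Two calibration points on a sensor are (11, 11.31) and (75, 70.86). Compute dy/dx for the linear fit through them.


slope = (y2 - y1) / (x2 - x1)
= (70.86 - 11.31) / (75 - 11)
= 59.5500 / 64
= 0.9305

0.9305


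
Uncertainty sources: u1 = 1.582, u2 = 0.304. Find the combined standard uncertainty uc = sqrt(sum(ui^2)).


uc = sqrt(1.582^2 + 0.304^2)
uc = sqrt(2.59514)
uc = 1.6109

1.6109


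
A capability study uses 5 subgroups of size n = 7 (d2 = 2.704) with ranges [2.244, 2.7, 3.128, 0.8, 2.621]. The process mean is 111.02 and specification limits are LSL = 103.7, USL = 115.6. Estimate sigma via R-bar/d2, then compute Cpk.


R_bar = (2.244 + 2.7 + 3.128 + 0.8 + 2.621) / 5 = 2.2986
sigma = R_bar / d2 = 2.2986 / 2.704 = 0.85007396
Cp = (USL - LSL)/(6*sigma) = (115.6 - 103.7)/(6*0.85007396) = 2.3331
Cpu = (115.6 - 111.02)/(3*0.85007396) = 1.7959
Cpl = (111.02 - 103.7)/(3*0.85007396) = 2.8703
Cpk = min(Cpu, Cpl) = 1.7959

1.7959


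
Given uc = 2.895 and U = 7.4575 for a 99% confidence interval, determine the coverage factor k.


k = U / uc
k = 7.4575 / 2.895
k = 2.576

2.576


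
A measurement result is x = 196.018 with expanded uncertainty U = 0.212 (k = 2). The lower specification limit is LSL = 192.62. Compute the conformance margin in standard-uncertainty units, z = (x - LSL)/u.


u = U / k = 0.212 / 2 = 0.106
margin = |LSL - x| = |192.62 - 196.018| = 3.398
z = margin / u = 3.398 / 0.106
z = 32.0566

32.0566


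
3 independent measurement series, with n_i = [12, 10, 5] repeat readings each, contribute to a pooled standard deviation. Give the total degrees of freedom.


nu = sum_i (n_i - 1)
nu = ((12 - 1) + (10 - 1) + (5 - 1))
nu = 11 + 9 + 4
nu = 24

24


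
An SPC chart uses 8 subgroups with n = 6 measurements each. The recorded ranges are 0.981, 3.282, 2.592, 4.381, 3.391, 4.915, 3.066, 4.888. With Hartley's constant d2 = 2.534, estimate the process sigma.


R_bar = (0.981 + 3.282 + 2.592 + 4.381 + 3.391 + 4.915 + 3.066 + 4.888) / 8
R_bar = 27.496 / 8 = 3.437
sigma_hat = R_bar / d2 = 3.437 / 2.534 = 1.3564

1.3564


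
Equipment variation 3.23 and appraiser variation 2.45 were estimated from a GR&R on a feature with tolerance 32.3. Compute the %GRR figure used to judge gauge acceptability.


GRR = sqrt(EV^2 + AV^2) = sqrt(3.23^2 + 2.45^2) = 4.0540597
%GRR = GRR / tol * 100 = 4.0540597 / 32.3 * 100
%GRR = 12.5513

12.5513


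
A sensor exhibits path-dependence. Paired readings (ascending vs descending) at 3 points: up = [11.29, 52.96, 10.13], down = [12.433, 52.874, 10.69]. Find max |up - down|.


|11.29 - 12.433| = 1.1430
|52.96 - 52.874| = 0.0860
|10.13 - 10.69| = 0.5600
hysteresis = max(diffs) = 1.1430

1.1430


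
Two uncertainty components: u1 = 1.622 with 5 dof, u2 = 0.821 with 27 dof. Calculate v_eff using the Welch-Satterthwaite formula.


uc = sqrt(u1^2 + u2^2) = sqrt(1.622^2 + 0.821^2) = 1.8179453
v_eff = uc^4 / (u1^4/v1 + u2^4/v2)
= 1.8179453^4 / (1.622^4/5 + 0.821^4/27)
= 10.92253 / 1.4011372
v_eff = 7.7955

7.7955


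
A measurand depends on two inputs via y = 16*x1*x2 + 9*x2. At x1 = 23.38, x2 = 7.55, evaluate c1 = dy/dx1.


y = 16*x1*x2 + 9*x2
dy/dx1 = 16*x2
Evaluate at x2 = 7.55: c1 = 16 * 7.55
c1 = 120.8000

120.8000


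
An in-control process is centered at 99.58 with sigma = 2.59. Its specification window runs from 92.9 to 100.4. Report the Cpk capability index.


Cpu = (USL - mean) / (3*sigma) = (100.4 - 99.58) / (3*2.59) = 0.1055
Cpl = (mean - LSL) / (3*sigma) = (99.58 - 92.9) / (3*2.59) = 0.8597
Cpk = min(Cpu, Cpl) = 0.1055

0.1055


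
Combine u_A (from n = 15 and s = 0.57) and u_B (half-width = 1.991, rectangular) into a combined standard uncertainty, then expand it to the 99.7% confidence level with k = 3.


u_A = s / sqrt(n) = 0.57 / sqrt(15) = 0.14717337
u_B = half_width / sqrt(3) = 1.991 / sqrt(3) = 1.1495044
uc = sqrt(u_A^2 + u_B^2) = sqrt(0.14717337^2 + 1.1495044^2) = 1.1588876
U = k * uc = 3 * 1.1588876
U = 3.4767

3.4767


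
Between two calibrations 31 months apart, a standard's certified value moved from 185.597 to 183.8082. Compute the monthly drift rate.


rate = (v2 - v1) / months
= (183.8082 - 185.597) / 31
= -1.7888 / 31
= -0.0577

-0.0577


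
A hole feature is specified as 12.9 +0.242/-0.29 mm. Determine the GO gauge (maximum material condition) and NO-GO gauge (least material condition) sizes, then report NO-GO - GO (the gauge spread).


GO = nominal - lower_tol (smallest hole = maximum material condition)
GO = 12.9 - 0.29 = 12.61
NO-GO = nominal + upper_tol (largest hole = least material condition)
NO-GO = 12.9 + 0.242 = 13.142
spread = NO-GO - GO = 13.142 - 12.61 = 0.5320

0.5320
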